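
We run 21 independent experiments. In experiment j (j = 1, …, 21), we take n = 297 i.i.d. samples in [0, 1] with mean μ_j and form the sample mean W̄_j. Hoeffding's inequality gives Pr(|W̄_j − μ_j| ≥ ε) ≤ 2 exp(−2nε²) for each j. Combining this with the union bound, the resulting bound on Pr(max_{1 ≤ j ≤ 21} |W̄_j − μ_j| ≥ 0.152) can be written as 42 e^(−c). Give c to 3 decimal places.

Union bound over the 21 events: Pr(max_{1 ≤ j ≤ 21} |W̄_j − μ_j| ≥ 0.152) ≤ 21·2·exp(−2nε²) = 42 exp(−2·297·0.152²).
So c = 2·297·0.152² = 13.7238.

13.724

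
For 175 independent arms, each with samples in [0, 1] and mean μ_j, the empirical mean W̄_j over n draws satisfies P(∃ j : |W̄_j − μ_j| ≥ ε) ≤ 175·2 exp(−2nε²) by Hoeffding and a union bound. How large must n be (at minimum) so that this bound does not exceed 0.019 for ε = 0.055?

Need 2·175·exp(−2nε²) ≤ 0.019, i.e. exp(−2nε²) ≤ 0.019/350.
So 2nε² ≥ ln(350/0.019) = 9.821249.
Hence n ≥ 9.821249/(2·0.055²) = 1623.347.
The smallest integer n is 1624.

1624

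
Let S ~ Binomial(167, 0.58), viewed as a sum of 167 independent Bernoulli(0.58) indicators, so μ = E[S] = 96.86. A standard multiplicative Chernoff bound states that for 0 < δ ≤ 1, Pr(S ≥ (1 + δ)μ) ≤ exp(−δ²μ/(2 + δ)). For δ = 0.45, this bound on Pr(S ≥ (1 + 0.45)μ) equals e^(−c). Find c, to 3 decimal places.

c = δ²μ/(2 + δ) = 0.45²·96.86/(2 + 0.45) = 8.0058.

8.006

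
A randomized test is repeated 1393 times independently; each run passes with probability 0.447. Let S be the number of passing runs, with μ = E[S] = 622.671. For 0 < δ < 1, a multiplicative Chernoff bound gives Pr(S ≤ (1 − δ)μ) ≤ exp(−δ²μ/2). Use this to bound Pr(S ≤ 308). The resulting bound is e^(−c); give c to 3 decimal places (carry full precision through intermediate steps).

79.511

Write 308 = (1 − δ)μ, so δ = 1 − 308/622.671 = 0.5053568…
Then the exponent is δ²μ/2 = (μ − 308)²/(2μ) = 79.510559.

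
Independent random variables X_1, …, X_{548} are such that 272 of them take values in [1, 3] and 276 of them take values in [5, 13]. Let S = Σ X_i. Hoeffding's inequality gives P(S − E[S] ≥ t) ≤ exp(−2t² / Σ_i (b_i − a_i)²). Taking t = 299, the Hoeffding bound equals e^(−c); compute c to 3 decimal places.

Σ(b_i − a_i)² = 272·2² + 276·8² = 18752.
c = 2t² / 18752 = 2·299² / 18752 = 9.5351.

9.535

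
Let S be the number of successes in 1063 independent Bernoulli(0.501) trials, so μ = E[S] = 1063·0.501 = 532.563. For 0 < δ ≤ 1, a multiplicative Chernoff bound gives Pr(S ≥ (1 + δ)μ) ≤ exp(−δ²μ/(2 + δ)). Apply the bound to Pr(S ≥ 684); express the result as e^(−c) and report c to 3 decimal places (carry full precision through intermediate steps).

Write 684 = (1 + δ)μ, so δ = 684/532.563 − 1 = 0.2843551…
Then the exponent is δ²μ/(2 + δ) = (684 − μ)² / (μ·(2 + δ)) = 18.850783.

18.851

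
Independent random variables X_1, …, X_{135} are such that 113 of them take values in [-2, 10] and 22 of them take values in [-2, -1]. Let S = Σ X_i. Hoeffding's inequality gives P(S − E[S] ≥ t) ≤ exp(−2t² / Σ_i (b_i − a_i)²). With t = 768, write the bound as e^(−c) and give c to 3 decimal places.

72.398

Σ(b_i − a_i)² = 113·12² + 22·1² = 16294.
c = 2t² / 16294 = 2·768² / 16294 = 72.3977.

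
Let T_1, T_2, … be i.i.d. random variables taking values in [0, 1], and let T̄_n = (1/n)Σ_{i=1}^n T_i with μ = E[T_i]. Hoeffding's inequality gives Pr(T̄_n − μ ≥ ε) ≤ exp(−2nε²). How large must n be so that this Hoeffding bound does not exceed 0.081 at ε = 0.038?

Require exp(−2nε²) ≤ 0.081, i.e. 2nε² ≥ ln(1/0.081) = 2.513306.
So n ≥ 2.513306 / (2·0.038²) = 870.258.
The smallest integer n is 871.

871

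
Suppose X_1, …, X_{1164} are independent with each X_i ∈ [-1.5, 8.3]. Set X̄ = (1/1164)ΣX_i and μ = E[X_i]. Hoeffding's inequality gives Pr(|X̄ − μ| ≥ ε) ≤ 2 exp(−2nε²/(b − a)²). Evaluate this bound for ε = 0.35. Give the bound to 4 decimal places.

Exponent: 2nε²/(b − a)² = 2·1164·0.35² / 9.8² = 2.96939.
Bound = 2·exp(−2.96939) = 0.10267.

0.1027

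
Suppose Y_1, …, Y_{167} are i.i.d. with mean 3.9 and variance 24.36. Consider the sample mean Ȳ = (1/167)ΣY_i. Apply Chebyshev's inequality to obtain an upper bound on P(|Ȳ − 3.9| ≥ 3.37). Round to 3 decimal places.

Var(Ȳ) = Var(Y_i)/n = 24.36/167 = 0.14587.
Chebyshev: P(|Ȳ − 3.9| ≥ 3.37) ≤ Var(Ȳ)/(3.37)² = 24.36/(167·3.37²) = 0.0128.

0.013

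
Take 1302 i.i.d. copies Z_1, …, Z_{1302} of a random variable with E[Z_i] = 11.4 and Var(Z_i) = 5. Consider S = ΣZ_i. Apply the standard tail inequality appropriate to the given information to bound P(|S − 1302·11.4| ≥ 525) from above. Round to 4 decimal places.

0.0236

With mean and variance of each term known, Chebyshev's inequality bounds the deviation of the sum (or sample mean).
Var(S) = n·Var(Z_i) = 1302·5 = 6510.
Chebyshev: P(|S − 1302·11.4| ≥ 525) ≤ Var(S)/525² = 6510/275625 = 0.0236.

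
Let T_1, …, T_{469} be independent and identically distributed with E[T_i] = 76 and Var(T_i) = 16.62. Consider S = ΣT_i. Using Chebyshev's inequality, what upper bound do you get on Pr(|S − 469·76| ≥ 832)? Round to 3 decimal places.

0.011

Var(S) = n·Var(T_i) = 469·16.62 = 7794.78.
Chebyshev: Pr(|S − 469·76| ≥ 832) ≤ Var(S)/832² = 7794.78/692224 = 0.0113.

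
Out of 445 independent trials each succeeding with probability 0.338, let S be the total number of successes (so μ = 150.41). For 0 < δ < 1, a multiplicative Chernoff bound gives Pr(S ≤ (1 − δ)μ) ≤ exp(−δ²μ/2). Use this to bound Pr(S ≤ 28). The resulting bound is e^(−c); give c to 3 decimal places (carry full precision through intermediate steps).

49.811

Write 28 = (1 − δ)μ, so δ = 1 − 28/150.41 = 0.8138422…
Then the exponent is δ²μ/2 = (μ − 28)²/(2μ) = 49.811210.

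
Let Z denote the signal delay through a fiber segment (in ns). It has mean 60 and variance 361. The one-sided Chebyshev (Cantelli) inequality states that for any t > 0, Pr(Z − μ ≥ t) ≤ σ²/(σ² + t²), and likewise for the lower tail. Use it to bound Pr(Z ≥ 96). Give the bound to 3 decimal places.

Here σ² = 361 and t = 36, so σ² + t² = 1657.
Cantelli's bound: 361/1657 = 0.2179.

0.218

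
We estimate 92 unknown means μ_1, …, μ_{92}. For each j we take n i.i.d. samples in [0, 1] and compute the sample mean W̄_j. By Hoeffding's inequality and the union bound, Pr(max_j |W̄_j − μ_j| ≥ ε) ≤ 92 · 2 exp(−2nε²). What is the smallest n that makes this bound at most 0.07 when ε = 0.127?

Need 2·92·exp(−2nε²) ≤ 0.07, i.e. exp(−2nε²) ≤ 0.07/184.
So 2nε² ≥ ln(184/0.07) = 7.874196.
Hence n ≥ 7.874196/(2·0.127²) = 244.101.
The smallest integer n is 245.

245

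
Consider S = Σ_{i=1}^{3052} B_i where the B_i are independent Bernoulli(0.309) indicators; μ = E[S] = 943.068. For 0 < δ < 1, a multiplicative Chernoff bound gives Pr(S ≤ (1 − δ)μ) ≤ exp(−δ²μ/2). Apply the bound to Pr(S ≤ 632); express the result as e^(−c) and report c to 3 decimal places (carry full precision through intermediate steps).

Write 632 = (1 − δ)μ, so δ = 1 − 632/943.068 = 0.3298468…
Then the exponent is δ²μ/2 = (μ − 632)²/(2μ) = 51.302398.

51.302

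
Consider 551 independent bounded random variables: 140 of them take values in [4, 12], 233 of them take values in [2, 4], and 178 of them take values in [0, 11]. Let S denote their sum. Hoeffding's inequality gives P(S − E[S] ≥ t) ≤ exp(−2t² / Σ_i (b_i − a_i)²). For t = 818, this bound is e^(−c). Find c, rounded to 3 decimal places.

42.579

Σ(b_i − a_i)² = 140·8² + 233·2² + 178·11² = 31430.
c = 2t² / 31430 = 2·818² / 31430 = 42.5787.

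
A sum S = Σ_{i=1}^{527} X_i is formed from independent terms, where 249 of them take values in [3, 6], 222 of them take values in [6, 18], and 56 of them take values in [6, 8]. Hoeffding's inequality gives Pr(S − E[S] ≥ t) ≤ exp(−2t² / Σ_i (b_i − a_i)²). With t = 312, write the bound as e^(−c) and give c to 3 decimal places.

Σ(b_i − a_i)² = 249·3² + 222·12² + 56·2² = 34433.
c = 2t² / 34433 = 2·312² / 34433 = 5.6541.

5.654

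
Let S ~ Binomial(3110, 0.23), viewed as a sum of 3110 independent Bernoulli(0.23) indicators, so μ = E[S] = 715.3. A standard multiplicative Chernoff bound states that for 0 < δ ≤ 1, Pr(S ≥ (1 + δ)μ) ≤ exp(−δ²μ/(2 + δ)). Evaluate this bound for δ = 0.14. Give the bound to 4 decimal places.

Exponent = δ²μ/(2 + δ) = 0.14²·715.3/2.14 = 6.5513.
Bound = exp(−6.5513) = 0.00143.

0.0014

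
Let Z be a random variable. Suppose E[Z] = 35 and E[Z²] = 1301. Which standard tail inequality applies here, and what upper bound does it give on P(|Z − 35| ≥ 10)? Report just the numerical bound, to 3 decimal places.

The first two moments determine the variance, so Chebyshev's inequality is the sharpest standard bound available.
Var(Z) = E[Z²] − (E[Z])² = 1301 − 1225 = 76.
Chebyshev's inequality: P(|Z − μ| ≥ t) ≤ Var(Z)/t² = 76/100 = 0.7600.

0.760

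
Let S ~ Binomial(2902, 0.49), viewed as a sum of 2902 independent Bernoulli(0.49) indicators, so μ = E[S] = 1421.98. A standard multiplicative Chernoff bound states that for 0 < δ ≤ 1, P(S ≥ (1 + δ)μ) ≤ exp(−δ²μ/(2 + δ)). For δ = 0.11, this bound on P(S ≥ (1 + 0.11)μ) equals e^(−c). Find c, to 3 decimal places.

c = δ²μ/(2 + δ) = 0.11²·1421.98/(2 + 0.11) = 8.1545.

8.154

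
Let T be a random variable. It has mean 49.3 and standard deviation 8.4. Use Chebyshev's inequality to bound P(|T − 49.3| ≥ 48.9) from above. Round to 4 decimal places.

Chebyshev: P(|T − μ| ≥ t) ≤ Var(T)/t².
Var(T) = σ² = 8.4² = 70.56.
Bound = 70.56 / 2391.21 = 0.0295.

0.0295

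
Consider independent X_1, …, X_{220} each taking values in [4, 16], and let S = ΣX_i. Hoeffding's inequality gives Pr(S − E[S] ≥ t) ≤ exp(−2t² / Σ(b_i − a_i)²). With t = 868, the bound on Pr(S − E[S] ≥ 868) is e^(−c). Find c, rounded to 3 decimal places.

47.565

Σ(b_i − a_i)² = 220·(12)² = 31680.
c = 2t²/31680 = 2·868²/31680 = 47.5646.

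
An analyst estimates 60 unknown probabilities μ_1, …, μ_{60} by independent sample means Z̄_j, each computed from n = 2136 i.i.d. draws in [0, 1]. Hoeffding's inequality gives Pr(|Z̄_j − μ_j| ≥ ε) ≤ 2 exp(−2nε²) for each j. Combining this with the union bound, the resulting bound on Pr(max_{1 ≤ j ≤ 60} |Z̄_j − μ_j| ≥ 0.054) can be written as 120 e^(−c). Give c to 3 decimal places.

Union bound over the 60 events: Pr(max_{1 ≤ j ≤ 60} |Z̄_j − μ_j| ≥ 0.054) ≤ 60·2·exp(−2nε²) = 120 exp(−2·2136·0.054²).
So c = 2·2136·0.054² = 12.4572.

12.457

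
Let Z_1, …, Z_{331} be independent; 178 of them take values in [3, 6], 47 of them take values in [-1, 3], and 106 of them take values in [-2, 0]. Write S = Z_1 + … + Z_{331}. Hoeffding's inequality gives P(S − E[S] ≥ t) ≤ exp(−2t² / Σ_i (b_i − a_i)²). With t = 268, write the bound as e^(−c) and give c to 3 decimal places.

Σ(b_i − a_i)² = 178·3² + 47·4² + 106·2² = 2778.
c = 2t² / 2778 = 2·268² / 2778 = 51.7091.

51.709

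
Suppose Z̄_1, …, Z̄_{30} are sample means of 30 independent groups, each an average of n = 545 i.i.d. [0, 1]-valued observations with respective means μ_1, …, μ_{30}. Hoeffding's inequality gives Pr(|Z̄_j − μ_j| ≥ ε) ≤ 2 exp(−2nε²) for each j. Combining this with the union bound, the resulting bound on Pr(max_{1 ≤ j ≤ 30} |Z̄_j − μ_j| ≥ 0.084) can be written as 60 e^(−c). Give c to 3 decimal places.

7.691

Union bound over the 30 events: Pr(max_{1 ≤ j ≤ 30} |Z̄_j − μ_j| ≥ 0.084) ≤ 30·2·exp(−2nε²) = 60 exp(−2·545·0.084²).
So c = 2·545·0.084² = 7.6910.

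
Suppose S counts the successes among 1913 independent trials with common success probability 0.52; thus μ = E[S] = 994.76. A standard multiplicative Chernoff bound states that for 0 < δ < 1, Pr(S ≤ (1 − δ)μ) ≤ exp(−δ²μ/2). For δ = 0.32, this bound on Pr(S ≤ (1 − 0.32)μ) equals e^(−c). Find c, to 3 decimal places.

c = δ²μ/2 = 0.32²·994.76/2 = 50.9317.

50.932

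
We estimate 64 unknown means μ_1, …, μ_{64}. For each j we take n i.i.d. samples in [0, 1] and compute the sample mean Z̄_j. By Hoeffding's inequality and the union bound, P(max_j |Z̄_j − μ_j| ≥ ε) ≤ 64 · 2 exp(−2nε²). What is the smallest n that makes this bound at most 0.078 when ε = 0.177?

119

Need 2·64·exp(−2nε²) ≤ 0.078, i.e. exp(−2nε²) ≤ 0.078/128.
So 2nε² ≥ ln(128/0.078) = 7.403077.
Hence n ≥ 7.403077/(2·0.177²) = 118.151.
The smallest integer n is 119.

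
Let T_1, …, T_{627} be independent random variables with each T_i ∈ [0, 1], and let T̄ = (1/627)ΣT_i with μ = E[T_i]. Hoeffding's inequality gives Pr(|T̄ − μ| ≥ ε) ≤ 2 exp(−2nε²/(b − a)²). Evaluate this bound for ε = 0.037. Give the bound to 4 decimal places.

Exponent: 2nε²/(b − a)² = 2·627·0.037² / 1² = 1.71673.
Bound = 2·exp(−1.71673) = 0.35931.

0.3593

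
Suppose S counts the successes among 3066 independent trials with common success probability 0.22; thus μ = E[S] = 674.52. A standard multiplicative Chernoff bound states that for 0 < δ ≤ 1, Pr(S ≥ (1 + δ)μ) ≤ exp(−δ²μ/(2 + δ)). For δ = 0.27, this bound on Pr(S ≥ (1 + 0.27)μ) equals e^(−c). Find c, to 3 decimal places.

c = δ²μ/(2 + δ) = 0.27²·674.52/(2 + 0.27) = 21.6619.

21.662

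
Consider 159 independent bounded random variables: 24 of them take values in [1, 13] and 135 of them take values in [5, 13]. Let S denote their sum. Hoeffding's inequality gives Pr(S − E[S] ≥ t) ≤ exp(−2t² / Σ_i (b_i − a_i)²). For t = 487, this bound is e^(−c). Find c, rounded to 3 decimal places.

39.214

Σ(b_i − a_i)² = 24·12² + 135·8² = 12096.
c = 2t² / 12096 = 2·487² / 12096 = 39.2145.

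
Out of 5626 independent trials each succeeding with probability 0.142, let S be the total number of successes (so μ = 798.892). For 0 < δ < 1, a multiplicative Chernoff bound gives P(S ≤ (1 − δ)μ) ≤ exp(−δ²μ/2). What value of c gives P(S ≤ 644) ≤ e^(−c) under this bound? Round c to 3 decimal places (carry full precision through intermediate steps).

15.016

Write 644 = (1 − δ)μ, so δ = 1 − 644/798.892 = 0.1938835…
Then the exponent is δ²μ/2 = (μ − 644)²/(2μ) = 15.015504.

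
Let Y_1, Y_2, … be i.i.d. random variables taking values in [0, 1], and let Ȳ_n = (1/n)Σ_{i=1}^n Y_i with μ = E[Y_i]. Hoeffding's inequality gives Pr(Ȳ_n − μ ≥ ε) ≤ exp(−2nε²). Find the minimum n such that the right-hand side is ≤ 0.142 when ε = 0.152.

Require exp(−2nε²) ≤ 0.142, i.e. 2nε² ≥ ln(1/0.142) = 1.951928.
So n ≥ 1.951928 / (2·0.152²) = 42.242.
The smallest integer n is 43.

43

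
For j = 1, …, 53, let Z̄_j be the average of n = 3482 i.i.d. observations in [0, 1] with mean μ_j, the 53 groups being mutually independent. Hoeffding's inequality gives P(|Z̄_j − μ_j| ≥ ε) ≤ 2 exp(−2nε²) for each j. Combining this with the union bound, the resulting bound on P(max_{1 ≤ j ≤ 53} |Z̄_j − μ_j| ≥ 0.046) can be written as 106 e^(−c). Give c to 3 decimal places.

Union bound over the 53 events: P(max_{1 ≤ j ≤ 53} |Z̄_j − μ_j| ≥ 0.046) ≤ 53·2·exp(−2nε²) = 106 exp(−2·3482·0.046²).
So c = 2·3482·0.046² = 14.7358.

14.736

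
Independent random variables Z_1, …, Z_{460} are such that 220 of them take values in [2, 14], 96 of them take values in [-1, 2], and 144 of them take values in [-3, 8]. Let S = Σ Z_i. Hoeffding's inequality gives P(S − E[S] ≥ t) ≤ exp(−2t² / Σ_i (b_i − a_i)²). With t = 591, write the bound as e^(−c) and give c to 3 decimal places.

Σ(b_i − a_i)² = 220·12² + 96·3² + 144·11² = 49968.
c = 2t² / 49968 = 2·591² / 49968 = 13.9802.

13.980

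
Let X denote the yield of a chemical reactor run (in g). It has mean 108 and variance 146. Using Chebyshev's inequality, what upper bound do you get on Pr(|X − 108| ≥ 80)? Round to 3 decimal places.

Chebyshev: Pr(|X − μ| ≥ t) ≤ Var(X)/t².
Bound = 146 / 6400 = 0.0228.

0.023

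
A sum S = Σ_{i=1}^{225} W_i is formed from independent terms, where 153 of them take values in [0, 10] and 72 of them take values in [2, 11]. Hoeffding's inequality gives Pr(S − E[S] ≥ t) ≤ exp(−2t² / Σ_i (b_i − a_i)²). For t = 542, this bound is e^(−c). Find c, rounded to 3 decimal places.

27.803

Σ(b_i − a_i)² = 153·10² + 72·9² = 21132.
c = 2t² / 21132 = 2·542² / 21132 = 27.8028.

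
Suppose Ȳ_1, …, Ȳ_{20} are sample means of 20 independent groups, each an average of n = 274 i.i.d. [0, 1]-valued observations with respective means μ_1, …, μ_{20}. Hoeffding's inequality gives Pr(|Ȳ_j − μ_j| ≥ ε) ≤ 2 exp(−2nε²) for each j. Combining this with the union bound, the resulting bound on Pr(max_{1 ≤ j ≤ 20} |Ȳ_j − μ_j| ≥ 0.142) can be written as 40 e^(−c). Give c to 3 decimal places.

Union bound over the 20 events: Pr(max_{1 ≤ j ≤ 20} |Ȳ_j − μ_j| ≥ 0.142) ≤ 20·2·exp(−2nε²) = 40 exp(−2·274·0.142²).
So c = 2·274·0.142² = 11.0499.

11.050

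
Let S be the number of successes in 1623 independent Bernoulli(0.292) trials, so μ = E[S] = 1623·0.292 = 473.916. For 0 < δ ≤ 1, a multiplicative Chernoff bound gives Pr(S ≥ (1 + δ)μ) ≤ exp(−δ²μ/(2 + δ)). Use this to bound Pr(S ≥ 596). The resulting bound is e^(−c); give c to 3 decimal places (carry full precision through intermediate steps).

Write 596 = (1 + δ)μ, so δ = 596/473.916 − 1 = 0.2576068…
Then the exponent is δ²μ/(2 + δ) = (596 − μ)² / (μ·(2 + δ)) = 13.930536.

13.931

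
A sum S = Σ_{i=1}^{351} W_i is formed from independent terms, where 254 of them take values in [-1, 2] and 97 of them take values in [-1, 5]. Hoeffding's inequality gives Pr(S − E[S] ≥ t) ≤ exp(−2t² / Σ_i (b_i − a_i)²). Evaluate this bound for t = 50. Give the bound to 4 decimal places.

Σ(b_i − a_i)² = 254·3² + 97·6² = 5778.
Exponent = 2·50² / 5778 = 0.86535.
Bound = exp(−0.86535) = 0.42090.

0.4209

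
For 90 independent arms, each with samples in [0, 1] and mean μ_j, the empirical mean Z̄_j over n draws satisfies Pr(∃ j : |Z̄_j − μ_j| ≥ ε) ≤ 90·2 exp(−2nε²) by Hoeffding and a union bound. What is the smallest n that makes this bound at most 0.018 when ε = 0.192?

125

Need 2·90·exp(−2nε²) ≤ 0.018, i.e. exp(−2nε²) ≤ 0.018/180.
So 2nε² ≥ ln(180/0.018) = 9.210340.
Hence n ≥ 9.210340/(2·0.192²) = 124.923.
The smallest integer n is 125.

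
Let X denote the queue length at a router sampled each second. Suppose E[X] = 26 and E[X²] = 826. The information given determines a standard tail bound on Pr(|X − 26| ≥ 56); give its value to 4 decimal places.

The first two moments determine the variance, so Chebyshev's inequality is the sharpest standard bound available.
Var(X) = E[X²] − (E[X])² = 826 − 676 = 150.
Chebyshev's inequality: Pr(|X − μ| ≥ t) ≤ Var(X)/t² = 150/3136 = 0.0478.

0.0478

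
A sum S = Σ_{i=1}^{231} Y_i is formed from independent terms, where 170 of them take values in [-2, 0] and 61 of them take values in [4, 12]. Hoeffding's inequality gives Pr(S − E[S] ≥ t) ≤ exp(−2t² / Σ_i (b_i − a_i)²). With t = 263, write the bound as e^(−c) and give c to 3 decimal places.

30.178

Σ(b_i − a_i)² = 170·2² + 61·8² = 4584.
c = 2t² / 4584 = 2·263² / 4584 = 30.1784.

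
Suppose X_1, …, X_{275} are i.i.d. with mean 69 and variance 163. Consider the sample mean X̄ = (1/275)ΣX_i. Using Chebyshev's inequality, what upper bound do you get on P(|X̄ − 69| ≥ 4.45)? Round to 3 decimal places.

Var(X̄) = Var(X_i)/n = 163/275 = 0.59273.
Chebyshev: P(|X̄ − 69| ≥ 4.45) ≤ Var(X̄)/(4.45)² = 163/(275·4.45²) = 0.0299.

0.030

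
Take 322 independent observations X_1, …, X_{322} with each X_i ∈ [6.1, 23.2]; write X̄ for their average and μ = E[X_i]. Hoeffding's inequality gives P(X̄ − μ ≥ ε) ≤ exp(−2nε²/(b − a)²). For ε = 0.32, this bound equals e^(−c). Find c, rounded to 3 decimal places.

0.226

c = 2nε²/(b − a)² = 2·322·0.32² / 17.1² = 0.2255.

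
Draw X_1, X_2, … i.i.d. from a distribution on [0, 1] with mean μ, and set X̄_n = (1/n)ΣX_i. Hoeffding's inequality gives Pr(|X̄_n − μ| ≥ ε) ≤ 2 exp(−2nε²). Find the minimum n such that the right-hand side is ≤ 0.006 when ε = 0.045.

1435

Require 2·exp(−2nε²) ≤ 0.006, i.e. 2nε² ≥ ln(2/0.006) = 5.809143.
So n ≥ 5.809143 / (2·0.045²) = 1434.356.
The smallest integer n is 1435.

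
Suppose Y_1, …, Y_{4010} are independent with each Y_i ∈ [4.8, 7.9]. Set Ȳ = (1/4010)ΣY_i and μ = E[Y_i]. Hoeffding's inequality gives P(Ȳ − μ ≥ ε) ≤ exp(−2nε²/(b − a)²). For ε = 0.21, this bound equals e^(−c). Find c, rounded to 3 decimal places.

c = 2nε²/(b − a)² = 2·4010·0.21² / 3.1² = 36.8035.

36.804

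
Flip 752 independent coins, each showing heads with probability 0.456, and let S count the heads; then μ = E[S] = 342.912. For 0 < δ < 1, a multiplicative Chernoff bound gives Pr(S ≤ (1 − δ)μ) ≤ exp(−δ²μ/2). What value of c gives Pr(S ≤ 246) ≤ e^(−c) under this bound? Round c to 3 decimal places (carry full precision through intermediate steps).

13.694

Write 246 = (1 − δ)μ, so δ = 1 − 246/342.912 = 0.2826148…
Then the exponent is δ²μ/2 = (μ − 246)²/(2μ) = 13.694382.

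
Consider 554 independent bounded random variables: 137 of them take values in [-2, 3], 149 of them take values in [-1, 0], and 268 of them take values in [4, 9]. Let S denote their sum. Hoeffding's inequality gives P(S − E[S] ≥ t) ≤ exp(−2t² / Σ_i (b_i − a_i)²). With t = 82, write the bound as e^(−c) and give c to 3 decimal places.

1.309

Σ(b_i − a_i)² = 137·5² + 149·1² + 268·5² = 10274.
c = 2t² / 10274 = 2·82² / 10274 = 1.3089.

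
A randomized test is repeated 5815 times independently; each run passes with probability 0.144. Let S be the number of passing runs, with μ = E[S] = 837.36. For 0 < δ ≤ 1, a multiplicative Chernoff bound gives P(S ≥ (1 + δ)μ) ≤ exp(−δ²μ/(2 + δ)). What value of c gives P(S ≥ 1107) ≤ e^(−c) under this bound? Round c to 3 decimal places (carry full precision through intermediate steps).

Write 1107 = (1 + δ)μ, so δ = 1107/837.36 − 1 = 0.322012…
Then the exponent is δ²μ/(2 + δ) = (1107 − μ)² / (μ·(2 + δ)) = 37.393142.

37.393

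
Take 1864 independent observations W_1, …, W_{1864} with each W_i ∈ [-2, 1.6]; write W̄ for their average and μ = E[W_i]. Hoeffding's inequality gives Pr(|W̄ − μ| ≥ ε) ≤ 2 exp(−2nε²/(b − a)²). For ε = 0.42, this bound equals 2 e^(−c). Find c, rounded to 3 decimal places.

50.742

c = 2nε²/(b − a)² = 2·1864·0.42² / 3.6² = 50.7422.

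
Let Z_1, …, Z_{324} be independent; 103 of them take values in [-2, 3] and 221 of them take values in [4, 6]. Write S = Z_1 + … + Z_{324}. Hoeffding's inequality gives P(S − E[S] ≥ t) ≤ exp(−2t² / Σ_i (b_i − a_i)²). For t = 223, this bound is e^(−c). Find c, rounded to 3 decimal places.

28.753

Σ(b_i − a_i)² = 103·5² + 221·2² = 3459.
c = 2t² / 3459 = 2·223² / 3459 = 28.7534.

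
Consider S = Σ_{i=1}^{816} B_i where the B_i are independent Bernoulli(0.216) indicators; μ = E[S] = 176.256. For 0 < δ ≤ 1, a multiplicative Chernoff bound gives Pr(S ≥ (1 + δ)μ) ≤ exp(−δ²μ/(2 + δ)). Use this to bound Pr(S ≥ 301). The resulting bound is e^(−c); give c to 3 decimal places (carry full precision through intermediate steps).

Write 301 = (1 + δ)μ, so δ = 301/176.256 − 1 = 0.7077433…
Then the exponent is δ²μ/(2 + δ) = (301 − μ)² / (μ·(2 + δ)) = 32.605280.

32.605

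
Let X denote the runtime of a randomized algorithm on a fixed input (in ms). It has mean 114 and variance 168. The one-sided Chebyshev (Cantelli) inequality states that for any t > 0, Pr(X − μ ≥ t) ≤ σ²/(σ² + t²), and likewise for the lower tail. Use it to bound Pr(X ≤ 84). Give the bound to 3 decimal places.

Here σ² = 168 and t = 30, so σ² + t² = 1068.
Cantelli's bound: 168/1068 = 0.1573.

0.157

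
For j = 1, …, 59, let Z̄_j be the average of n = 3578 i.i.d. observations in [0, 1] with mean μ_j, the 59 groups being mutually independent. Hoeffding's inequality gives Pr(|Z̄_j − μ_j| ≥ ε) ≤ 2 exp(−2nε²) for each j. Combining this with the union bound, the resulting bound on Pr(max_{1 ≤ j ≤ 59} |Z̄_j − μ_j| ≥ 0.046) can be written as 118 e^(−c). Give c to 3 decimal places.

Union bound over the 59 events: Pr(max_{1 ≤ j ≤ 59} |Z̄_j − μ_j| ≥ 0.046) ≤ 59·2·exp(−2nε²) = 118 exp(−2·3578·0.046²).
So c = 2·3578·0.046² = 15.1421.

15.142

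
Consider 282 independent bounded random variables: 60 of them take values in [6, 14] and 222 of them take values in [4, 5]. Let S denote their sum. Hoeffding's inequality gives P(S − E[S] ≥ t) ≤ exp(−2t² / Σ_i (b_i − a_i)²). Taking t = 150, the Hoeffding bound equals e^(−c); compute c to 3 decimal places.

11.078

Σ(b_i − a_i)² = 60·8² + 222·1² = 4062.
c = 2t² / 4062 = 2·150² / 4062 = 11.0783.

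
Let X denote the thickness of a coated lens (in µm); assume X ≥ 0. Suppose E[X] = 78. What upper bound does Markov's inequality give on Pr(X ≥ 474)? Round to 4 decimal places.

Markov's inequality: for a non-negative random variable, Pr(X ≥ a) ≤ E[X]/a.
Here E[X] = 78 and a = 474, so the bound is 78/474 = 0.1646.

0.1646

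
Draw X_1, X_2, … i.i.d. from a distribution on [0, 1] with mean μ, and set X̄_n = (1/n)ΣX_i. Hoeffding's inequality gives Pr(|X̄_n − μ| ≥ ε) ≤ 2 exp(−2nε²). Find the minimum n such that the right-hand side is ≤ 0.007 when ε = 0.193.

76

Require 2·exp(−2nε²) ≤ 0.007, i.e. 2nε² ≥ ln(2/0.007) = 5.654992.
So n ≥ 5.654992 / (2·0.193²) = 75.908.
The smallest integer n is 76.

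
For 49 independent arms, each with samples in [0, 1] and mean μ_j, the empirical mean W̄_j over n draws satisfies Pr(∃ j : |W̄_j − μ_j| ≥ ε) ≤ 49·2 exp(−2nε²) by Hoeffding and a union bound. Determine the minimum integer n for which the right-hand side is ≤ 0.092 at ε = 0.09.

Need 2·49·exp(−2nε²) ≤ 0.092, i.e. exp(−2nε²) ≤ 0.092/98.
So 2nε² ≥ ln(98/0.092) = 6.970934.
Hence n ≥ 6.970934/(2·0.09²) = 430.305.
The smallest integer n is 431.

431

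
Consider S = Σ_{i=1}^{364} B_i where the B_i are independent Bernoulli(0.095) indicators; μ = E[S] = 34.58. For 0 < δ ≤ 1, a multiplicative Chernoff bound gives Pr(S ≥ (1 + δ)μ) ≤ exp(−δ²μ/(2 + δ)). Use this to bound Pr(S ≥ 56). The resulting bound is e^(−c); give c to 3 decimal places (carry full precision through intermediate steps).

5.065

Write 56 = (1 + δ)μ, so δ = 56/34.58 − 1 = 0.6194332…
Then the exponent is δ²μ/(2 + δ) = (56 − μ)² / (μ·(2 + δ)) = 5.065317.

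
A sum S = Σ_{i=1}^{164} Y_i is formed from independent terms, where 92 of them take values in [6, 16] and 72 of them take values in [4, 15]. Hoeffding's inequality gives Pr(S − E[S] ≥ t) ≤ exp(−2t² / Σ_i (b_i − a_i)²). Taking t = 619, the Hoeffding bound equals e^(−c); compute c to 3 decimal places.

42.783

Σ(b_i − a_i)² = 92·10² + 72·11² = 17912.
c = 2t² / 17912 = 2·619² / 17912 = 42.7826.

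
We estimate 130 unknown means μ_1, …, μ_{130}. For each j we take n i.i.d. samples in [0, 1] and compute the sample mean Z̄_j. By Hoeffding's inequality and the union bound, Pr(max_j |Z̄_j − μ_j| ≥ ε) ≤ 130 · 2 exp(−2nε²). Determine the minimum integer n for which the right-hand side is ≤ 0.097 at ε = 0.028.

5035

Need 2·130·exp(−2nε²) ≤ 0.097, i.e. exp(−2nε²) ≤ 0.097/260.
So 2nε² ≥ ln(260/0.097) = 7.893726.
Hence n ≥ 7.893726/(2·0.028²) = 5034.264.
The smallest integer n is 5035.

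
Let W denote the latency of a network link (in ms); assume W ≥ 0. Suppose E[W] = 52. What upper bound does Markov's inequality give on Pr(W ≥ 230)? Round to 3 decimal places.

0.226

Markov's inequality: for a non-negative random variable, Pr(W ≥ a) ≤ E[W]/a.
Here E[W] = 52 and a = 230, so the bound is 52/230 = 0.2261.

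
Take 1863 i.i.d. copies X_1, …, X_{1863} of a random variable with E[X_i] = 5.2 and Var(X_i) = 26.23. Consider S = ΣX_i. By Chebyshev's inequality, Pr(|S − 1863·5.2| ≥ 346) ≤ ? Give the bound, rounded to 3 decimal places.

Var(S) = n·Var(X_i) = 1863·26.23 = 48866.49.
Chebyshev: Pr(|S − 1863·5.2| ≥ 346) ≤ Var(S)/346² = 48866.49/119716 = 0.4082.

0.408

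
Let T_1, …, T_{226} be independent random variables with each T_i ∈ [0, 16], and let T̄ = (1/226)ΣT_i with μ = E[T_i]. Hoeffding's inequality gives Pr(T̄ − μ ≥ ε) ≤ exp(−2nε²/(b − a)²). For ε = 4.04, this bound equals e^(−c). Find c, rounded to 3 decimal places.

c = 2nε²/(b − a)² = 2·226·4.04² / 16² = 28.8178.

28.818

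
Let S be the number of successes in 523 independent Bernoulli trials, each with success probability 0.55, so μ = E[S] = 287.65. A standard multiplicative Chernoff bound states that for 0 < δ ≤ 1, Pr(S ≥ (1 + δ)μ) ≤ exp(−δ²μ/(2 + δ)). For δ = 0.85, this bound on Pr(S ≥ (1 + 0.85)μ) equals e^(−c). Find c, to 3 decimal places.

c = δ²μ/(2 + δ) = 0.85²·287.65/(2 + 0.85) = 72.9218.

72.922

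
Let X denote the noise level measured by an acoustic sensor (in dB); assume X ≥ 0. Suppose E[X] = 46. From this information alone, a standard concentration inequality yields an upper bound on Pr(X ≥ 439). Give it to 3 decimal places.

Only the mean of a non-negative variable is known, so Markov's inequality is the applicable tail bound.
Markov's inequality: for a non-negative random variable, Pr(X ≥ a) ≤ E[X]/a.
Here E[X] = 46 and a = 439, so the bound is 46/439 = 0.1048.

0.105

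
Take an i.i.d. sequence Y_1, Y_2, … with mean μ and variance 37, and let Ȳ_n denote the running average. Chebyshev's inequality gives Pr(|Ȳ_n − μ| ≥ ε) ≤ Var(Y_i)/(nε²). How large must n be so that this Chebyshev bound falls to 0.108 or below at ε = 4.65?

Require 37/(n·4.65²) ≤ 0.108, i.e. n ≥ 37/(0.108·4.65²) = 15.844.
The smallest integer n is 16.

16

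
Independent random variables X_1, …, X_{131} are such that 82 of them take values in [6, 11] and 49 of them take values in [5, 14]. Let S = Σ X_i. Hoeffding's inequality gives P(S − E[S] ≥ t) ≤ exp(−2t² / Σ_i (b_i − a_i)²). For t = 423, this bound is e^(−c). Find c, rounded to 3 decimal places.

Σ(b_i − a_i)² = 82·5² + 49·9² = 6019.
c = 2t² / 6019 = 2·423² / 6019 = 59.4547.

59.455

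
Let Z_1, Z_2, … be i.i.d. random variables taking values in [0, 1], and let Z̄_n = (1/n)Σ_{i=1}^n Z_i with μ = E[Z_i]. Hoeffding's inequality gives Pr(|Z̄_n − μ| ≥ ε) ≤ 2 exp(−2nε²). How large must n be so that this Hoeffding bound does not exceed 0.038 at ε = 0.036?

Require 2·exp(−2nε²) ≤ 0.038, i.e. 2nε² ≥ ln(2/0.038) = 3.963316.
So n ≥ 3.963316 / (2·0.036²) = 1529.057.
The smallest integer n is 1530.

1530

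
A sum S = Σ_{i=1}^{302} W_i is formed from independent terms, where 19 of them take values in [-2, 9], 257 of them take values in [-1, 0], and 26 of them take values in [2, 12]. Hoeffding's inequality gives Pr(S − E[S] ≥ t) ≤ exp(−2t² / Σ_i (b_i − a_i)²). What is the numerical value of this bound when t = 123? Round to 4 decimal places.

Σ(b_i − a_i)² = 19·11² + 257·1² + 26·10² = 5156.
Exponent = 2·123² / 5156 = 5.86850.
Bound = exp(−5.86850) = 0.00283.

0.0028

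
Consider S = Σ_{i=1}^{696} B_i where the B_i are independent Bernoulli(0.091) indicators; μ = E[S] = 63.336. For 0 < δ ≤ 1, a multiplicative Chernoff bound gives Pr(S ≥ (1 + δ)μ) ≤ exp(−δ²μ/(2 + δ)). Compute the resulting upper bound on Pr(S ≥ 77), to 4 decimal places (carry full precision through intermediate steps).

Write 77 = (1 + δ)μ, so δ = 77/63.336 − 1 = 0.2157383…
Then the exponent is δ²μ/(2 + δ) = (77 − μ)² / (μ·(2 + δ)) = 1.330413.
Bound = exp(−1.330413) = 0.26437.

0.2644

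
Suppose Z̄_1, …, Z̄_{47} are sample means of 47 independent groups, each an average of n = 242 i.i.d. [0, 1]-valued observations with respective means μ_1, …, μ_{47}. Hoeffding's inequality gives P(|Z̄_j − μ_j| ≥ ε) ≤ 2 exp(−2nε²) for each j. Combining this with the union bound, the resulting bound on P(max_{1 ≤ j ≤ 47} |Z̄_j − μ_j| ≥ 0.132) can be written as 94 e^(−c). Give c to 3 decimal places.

8.433

Union bound over the 47 events: P(max_{1 ≤ j ≤ 47} |Z̄_j − μ_j| ≥ 0.132) ≤ 47·2·exp(−2nε²) = 94 exp(−2·242·0.132²).
So c = 2·242·0.132² = 8.4332.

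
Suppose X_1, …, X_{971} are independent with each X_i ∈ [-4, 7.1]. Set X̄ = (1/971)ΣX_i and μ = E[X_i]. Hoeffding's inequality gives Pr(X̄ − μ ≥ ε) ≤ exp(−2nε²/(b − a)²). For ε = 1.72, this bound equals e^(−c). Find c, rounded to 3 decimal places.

46.629

c = 2nε²/(b − a)² = 2·971·1.72² / 11.1² = 46.6294.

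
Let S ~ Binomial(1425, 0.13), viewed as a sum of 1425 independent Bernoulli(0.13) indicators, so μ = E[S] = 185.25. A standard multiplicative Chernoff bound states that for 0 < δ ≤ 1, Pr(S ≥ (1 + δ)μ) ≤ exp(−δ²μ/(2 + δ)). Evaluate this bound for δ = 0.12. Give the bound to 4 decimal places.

0.2841

Exponent = δ²μ/(2 + δ) = 0.12²·185.25/2.12 = 1.2583.
Bound = exp(−1.2583) = 0.28414.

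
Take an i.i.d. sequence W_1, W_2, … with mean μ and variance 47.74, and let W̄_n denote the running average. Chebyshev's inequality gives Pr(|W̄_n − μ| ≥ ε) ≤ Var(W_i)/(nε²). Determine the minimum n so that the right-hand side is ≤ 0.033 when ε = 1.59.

Require 47.74/(n·1.59²) ≤ 0.033, i.e. n ≥ 47.74/(0.033·1.59²) = 572.235.
The smallest integer n is 573.

573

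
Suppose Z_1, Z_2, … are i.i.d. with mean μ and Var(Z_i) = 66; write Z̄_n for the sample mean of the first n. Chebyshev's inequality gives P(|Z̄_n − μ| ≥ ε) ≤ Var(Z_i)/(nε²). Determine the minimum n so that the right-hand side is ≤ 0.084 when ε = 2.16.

169

Require 66/(n·2.16²) ≤ 0.084, i.e. n ≥ 66/(0.084·2.16²) = 168.406.
The smallest integer n is 169.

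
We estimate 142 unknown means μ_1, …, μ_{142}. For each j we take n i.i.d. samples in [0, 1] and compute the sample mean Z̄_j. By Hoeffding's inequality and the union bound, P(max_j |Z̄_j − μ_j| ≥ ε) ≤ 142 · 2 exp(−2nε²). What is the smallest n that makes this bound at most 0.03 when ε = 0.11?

379

Need 2·142·exp(−2nε²) ≤ 0.03, i.e. exp(−2nε²) ≤ 0.03/284.
So 2nε² ≥ ln(284/0.03) = 9.155532.
Hence n ≥ 9.155532/(2·0.11²) = 378.328.
The smallest integer n is 379.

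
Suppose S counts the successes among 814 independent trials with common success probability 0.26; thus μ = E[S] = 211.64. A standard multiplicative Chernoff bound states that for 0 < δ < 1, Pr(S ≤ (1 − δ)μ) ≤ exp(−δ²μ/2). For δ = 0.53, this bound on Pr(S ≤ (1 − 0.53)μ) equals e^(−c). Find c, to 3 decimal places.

c = δ²μ/2 = 0.53²·211.64/2 = 29.7248.

29.725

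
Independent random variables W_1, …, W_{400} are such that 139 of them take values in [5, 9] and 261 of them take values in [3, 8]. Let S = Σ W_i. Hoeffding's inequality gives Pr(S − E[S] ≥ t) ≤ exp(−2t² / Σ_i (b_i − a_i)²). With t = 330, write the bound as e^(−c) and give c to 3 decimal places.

24.894

Σ(b_i − a_i)² = 139·4² + 261·5² = 8749.
c = 2t² / 8749 = 2·330² / 8749 = 24.8943.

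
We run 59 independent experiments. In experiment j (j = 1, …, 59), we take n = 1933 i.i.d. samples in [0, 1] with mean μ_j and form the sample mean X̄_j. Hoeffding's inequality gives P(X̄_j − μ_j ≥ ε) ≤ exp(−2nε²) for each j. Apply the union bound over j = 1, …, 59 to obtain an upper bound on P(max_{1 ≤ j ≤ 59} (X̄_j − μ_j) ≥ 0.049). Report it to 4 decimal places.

0.0055

Per-experiment Hoeffding bound: exp(−2·1933·0.049²) = exp(−9.28227) = 0.000093060.
Union bound over 59 events: 59·0.000093060 = 0.00549.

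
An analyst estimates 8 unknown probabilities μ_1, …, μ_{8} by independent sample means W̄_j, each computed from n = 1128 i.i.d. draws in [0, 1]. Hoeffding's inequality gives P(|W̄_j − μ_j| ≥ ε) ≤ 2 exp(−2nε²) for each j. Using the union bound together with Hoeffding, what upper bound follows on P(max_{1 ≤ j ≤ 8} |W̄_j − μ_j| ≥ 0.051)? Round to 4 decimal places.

0.0453

Per-experiment Hoeffding bound: 2·exp(−2·1128·0.051²) = 2·exp(−5.86786) = 0.0056579.
Union bound over 8 events: 8·0.0056579 = 0.04526.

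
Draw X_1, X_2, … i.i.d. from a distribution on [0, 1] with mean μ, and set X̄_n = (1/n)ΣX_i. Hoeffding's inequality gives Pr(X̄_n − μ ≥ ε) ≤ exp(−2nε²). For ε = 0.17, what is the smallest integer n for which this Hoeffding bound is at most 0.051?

Require exp(−2nε²) ≤ 0.051, i.e. 2nε² ≥ ln(1/0.051) = 2.975930.
So n ≥ 2.975930 / (2·0.17²) = 51.487.
The smallest integer n is 52.

52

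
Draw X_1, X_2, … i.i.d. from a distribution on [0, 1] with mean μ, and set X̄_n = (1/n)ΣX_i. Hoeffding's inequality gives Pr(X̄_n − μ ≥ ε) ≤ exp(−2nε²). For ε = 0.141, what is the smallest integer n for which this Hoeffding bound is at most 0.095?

60

Require exp(−2nε²) ≤ 0.095, i.e. 2nε² ≥ ln(1/0.095) = 2.353878.
So n ≥ 2.353878 / (2·0.141²) = 59.199.
The smallest integer n is 60.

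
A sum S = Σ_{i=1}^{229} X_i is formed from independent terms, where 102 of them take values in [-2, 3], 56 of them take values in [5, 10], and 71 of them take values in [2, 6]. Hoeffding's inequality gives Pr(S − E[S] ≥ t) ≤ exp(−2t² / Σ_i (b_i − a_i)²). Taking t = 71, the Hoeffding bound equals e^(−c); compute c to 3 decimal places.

1.982

Σ(b_i − a_i)² = 102·5² + 56·5² + 71·4² = 5086.
c = 2t² / 5086 = 2·71² / 5086 = 1.9823.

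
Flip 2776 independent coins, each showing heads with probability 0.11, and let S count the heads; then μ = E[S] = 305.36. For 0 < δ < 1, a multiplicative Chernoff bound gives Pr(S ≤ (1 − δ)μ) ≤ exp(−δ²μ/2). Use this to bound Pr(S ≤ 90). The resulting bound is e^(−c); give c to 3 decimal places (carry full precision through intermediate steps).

75.943

Write 90 = (1 − δ)μ, so δ = 1 − 90/305.36 = 0.7052659…
Then the exponent is δ²μ/2 = (μ − 90)²/(2μ) = 75.943034.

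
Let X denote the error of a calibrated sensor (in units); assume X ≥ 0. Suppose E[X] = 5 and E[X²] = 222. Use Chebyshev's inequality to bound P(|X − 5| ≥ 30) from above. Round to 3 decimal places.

Var(X) = E[X²] − (E[X])² = 222 − 25 = 197.
Chebyshev's inequality: P(|X − μ| ≥ t) ≤ Var(X)/t² = 197/900 = 0.2189.

0.219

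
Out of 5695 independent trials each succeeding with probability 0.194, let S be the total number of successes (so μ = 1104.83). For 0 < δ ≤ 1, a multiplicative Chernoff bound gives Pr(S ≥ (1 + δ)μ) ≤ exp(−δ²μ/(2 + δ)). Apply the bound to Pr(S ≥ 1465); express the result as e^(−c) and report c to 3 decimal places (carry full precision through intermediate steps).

Write 1465 = (1 + δ)μ, so δ = 1465/1104.83 − 1 = 0.3259959…
Then the exponent is δ²μ/(2 + δ) = (1465 − μ)² / (μ·(2 + δ)) = 50.478992.

50.479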